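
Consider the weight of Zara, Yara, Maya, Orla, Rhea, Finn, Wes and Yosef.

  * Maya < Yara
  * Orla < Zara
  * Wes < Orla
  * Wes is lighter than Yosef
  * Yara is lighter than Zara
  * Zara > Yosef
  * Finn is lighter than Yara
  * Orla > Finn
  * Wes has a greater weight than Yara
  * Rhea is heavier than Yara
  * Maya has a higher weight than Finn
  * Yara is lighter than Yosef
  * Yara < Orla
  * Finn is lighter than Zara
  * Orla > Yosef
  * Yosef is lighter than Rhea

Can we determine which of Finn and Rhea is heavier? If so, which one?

Rhea

The relevant relations are Finn < Maya; Maya < Yara; Yara < Wes; Wes < Yosef; Yosef < Rhea.
Chaining these gives Finn < Maya < Yara < Wes < Yosef < Rhea.
So Rhea is heavier.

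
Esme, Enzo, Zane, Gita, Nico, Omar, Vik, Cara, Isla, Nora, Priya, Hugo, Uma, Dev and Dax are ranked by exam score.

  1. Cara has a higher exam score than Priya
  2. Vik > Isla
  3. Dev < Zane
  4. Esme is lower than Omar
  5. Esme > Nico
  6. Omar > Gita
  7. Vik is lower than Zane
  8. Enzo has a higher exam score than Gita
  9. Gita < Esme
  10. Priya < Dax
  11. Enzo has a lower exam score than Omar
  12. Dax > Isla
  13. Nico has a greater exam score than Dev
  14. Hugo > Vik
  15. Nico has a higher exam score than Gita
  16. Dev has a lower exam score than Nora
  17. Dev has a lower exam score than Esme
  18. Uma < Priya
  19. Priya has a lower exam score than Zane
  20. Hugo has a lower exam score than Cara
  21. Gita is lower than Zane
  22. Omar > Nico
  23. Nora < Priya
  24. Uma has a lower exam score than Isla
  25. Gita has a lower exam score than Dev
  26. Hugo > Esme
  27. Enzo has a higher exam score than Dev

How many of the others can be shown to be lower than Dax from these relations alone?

The elements the relations force below Dax are Gita, Uma, Dev, Nora, Priya, Isla — no chain reaches any other.
That is 6.

6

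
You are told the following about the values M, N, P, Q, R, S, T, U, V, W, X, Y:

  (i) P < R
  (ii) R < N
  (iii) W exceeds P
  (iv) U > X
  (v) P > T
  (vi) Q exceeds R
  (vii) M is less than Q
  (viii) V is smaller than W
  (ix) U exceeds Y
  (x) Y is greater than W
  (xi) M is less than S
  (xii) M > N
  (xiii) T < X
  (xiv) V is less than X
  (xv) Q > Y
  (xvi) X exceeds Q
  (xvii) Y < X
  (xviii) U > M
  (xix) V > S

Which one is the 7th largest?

The consecutive relations fix a unique order: T < P < R < N < M < S < V < W < Y < Q < X < U.
Counting 7 from the largest end gives S.

S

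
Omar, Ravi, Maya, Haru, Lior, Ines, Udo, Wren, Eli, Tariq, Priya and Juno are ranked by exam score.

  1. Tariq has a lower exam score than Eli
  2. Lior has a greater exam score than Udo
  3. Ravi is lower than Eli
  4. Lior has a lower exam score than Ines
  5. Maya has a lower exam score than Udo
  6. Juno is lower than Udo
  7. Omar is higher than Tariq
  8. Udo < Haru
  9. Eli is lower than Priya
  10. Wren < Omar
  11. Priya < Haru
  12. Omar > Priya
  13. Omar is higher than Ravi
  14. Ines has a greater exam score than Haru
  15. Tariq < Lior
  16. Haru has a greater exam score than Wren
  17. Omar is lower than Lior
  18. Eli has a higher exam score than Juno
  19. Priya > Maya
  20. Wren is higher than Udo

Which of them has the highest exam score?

Ines

Chaining downward from Ines: directly below it, Haru, Lior; then Tariq, Priya, Udo, Wren, Omar; then Juno, Ravi, Maya, Eli.
That covers every other element, and nothing is given above Ines, so Ines is the highest exam score.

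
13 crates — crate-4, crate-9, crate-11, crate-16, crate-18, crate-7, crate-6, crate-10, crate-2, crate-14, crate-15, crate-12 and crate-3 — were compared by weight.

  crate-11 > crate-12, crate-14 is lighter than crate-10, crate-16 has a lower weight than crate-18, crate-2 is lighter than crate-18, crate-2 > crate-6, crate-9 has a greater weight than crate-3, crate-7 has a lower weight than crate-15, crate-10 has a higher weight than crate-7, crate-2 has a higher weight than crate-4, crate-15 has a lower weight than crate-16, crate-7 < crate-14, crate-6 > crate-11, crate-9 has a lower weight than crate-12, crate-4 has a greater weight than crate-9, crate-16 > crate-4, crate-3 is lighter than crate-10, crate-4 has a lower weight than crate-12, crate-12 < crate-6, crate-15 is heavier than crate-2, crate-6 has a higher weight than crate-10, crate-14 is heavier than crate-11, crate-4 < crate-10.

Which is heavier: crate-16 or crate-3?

crate-16

Link the given pairs in sequence: crate-3 < crate-9; crate-9 < crate-4; crate-4 < crate-12; crate-12 < crate-11; crate-11 < crate-14; crate-14 < crate-10; crate-10 < crate-6; crate-6 < crate-2; crate-2 < crate-15; crate-15 < crate-16.
Chaining these gives crate-3 < crate-9 < crate-4 < crate-12 < crate-11 < crate-14 < crate-10 < crate-6 < crate-2 < crate-15 < crate-16.
So crate-3 < crate-16; crate-16 is the heavier of the two.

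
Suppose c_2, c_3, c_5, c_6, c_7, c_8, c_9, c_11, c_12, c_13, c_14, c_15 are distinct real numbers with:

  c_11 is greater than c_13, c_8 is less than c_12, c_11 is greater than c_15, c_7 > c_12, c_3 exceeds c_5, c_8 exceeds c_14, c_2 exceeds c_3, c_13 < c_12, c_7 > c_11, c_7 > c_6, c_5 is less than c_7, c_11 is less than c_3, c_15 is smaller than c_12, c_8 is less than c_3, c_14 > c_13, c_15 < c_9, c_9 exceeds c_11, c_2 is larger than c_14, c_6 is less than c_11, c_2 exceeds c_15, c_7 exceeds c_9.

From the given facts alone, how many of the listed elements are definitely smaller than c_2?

The elements the relations force below c_2 are c_13, c_14, c_8, c_6, c_15, c_5, c_11, c_3 — no chain reaches any other.
That is 8.

8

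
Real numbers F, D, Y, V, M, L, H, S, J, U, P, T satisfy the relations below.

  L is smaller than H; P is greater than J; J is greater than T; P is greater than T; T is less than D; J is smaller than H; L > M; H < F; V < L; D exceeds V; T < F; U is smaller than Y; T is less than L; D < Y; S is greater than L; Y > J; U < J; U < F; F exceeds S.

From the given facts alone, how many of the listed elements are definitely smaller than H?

6

From H the given relations immediately reach L, J.
From those, V, M, U, T — 6 in total.
Nothing else is reachable below H; 6 in all.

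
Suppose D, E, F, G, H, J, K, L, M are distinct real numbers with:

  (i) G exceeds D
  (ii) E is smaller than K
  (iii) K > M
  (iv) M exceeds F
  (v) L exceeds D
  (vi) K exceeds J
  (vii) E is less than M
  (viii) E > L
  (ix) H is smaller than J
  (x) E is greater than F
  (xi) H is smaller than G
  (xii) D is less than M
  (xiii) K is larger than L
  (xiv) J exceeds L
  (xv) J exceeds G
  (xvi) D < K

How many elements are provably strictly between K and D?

5

Chaining upward from D reaches: L, E, G, J, M.
Chaining downward from K reaches: F, H, L, E, G, J, M.
Strictly between D and K are those in both lists: L, E, G, J, M — 5 elements.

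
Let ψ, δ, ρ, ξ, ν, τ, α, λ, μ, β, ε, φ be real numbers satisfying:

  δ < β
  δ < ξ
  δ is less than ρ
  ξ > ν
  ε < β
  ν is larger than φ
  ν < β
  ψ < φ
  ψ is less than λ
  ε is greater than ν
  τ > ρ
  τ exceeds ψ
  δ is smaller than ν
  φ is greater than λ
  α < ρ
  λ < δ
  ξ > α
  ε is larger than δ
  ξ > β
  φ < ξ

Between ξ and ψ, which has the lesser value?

ψ

Link the given pairs in sequence: ψ < λ; λ < δ; δ < ν; ν < β; β < ξ.
Together: ψ < λ < δ < ν < β < ξ.
So ψ < ξ; ψ is the smaller of the two.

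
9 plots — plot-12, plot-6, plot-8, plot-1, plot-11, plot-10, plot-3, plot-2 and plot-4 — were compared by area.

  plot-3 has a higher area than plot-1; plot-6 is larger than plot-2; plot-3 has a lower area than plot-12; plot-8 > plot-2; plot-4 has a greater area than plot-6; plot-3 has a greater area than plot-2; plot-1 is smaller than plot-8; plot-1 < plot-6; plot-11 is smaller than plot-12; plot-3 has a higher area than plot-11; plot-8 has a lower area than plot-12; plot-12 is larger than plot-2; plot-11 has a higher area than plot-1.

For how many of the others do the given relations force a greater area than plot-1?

From plot-1 the given relations immediately reach plot-11, plot-6, plot-3, plot-8.
From those, plot-4, plot-12 — 6 in total.
No other element is forced above plot-1 by the given relations, so the count is 6.

6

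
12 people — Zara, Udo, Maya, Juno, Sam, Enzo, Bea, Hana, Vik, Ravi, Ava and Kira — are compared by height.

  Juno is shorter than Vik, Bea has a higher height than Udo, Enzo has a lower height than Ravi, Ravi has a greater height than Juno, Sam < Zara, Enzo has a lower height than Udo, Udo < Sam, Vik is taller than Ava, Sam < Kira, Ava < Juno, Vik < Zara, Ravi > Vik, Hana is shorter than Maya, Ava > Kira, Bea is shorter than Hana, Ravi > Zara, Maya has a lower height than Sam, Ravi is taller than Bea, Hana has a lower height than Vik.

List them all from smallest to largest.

The consecutive links are each given: Enzo < Udo; Udo < Bea; Bea < Hana; Hana < Maya; Maya < Sam; Sam < Kira; Kira < Ava; Ava < Juno; Juno < Vik; Vik < Zara; Zara < Ravi.

Enzo < Udo < Bea < Hana < Maya < Sam < Kira < Ava < Juno < Vik < Zara < Ravi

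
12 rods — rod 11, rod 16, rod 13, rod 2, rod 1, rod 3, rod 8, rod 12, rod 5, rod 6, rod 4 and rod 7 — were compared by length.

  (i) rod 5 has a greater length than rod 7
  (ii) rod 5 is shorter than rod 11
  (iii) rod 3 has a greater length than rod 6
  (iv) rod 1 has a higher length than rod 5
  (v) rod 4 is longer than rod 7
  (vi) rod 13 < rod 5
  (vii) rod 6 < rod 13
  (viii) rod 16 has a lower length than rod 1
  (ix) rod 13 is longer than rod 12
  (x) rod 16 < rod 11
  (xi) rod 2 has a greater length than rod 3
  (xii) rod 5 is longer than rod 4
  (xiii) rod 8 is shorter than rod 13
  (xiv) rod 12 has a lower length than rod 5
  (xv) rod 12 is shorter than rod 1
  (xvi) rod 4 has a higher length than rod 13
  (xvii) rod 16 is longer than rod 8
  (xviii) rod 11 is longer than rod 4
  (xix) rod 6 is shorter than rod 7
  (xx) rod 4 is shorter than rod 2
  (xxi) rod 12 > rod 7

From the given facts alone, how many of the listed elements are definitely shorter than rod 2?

Directly below rod 2: rod 3, rod 4.
One step further: rod 6, rod 7, rod 13 (5 so far).
One step further: rod 8, rod 12 (7 so far).
Nothing else is reachable below rod 2; 7 in all.

7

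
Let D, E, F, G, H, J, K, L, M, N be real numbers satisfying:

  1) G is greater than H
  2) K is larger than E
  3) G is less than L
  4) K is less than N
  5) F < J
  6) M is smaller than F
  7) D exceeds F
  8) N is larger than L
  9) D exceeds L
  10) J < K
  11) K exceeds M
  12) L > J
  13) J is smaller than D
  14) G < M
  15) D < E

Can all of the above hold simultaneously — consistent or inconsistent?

consistent

The single ordering H < G < M < F < J < L < D < E < K < N satisfies every listed relation, so no contradiction arises.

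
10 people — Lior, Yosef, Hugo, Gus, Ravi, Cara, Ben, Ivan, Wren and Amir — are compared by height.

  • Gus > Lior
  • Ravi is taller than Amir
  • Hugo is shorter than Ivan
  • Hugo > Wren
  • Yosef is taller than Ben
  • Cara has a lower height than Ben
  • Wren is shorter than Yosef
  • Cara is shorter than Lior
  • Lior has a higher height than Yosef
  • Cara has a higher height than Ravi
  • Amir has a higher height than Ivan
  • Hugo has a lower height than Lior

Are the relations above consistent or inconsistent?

consistent

The single ordering Wren < Hugo < Ivan < Amir < Ravi < Cara < Ben < Yosef < Lior < Gus satisfies every listed relation, so no contradiction arises.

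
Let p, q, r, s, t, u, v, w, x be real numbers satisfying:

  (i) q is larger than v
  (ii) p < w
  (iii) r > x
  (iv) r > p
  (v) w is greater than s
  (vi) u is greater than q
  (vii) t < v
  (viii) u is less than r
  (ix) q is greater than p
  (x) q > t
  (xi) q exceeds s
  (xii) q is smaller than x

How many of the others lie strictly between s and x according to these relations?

1

Chaining upward from s reaches: q, u, r, w.
Chaining downward from x reaches: t, v, p, q.
Strictly between s and x are those in both lists: q — 1 element.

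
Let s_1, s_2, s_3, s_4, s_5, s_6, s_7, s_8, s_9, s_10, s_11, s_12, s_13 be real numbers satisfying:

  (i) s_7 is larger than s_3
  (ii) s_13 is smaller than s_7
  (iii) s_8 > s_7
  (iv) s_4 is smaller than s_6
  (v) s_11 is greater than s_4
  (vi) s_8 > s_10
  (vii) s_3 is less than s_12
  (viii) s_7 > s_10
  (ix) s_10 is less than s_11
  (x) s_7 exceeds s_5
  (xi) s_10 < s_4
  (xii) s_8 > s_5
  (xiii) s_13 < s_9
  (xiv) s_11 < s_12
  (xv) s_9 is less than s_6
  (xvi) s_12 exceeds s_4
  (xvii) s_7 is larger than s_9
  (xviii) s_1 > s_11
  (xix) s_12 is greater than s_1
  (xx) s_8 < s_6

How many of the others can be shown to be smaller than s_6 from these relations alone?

From s_6 the given relations immediately reach s_4, s_9, s_8.
From those, s_13, s_5, s_10, s_7 — 7 in total.
From those, s_3 — 8 in total.
Nothing else is reachable below s_6; 8 in all.

8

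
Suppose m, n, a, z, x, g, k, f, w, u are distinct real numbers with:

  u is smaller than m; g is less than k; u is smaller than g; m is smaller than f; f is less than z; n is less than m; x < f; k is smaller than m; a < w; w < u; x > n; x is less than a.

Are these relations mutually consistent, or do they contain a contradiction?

Every relation is compatible with n < x < a < w < u < g < k < m < f < z; the set is consistent.

consistent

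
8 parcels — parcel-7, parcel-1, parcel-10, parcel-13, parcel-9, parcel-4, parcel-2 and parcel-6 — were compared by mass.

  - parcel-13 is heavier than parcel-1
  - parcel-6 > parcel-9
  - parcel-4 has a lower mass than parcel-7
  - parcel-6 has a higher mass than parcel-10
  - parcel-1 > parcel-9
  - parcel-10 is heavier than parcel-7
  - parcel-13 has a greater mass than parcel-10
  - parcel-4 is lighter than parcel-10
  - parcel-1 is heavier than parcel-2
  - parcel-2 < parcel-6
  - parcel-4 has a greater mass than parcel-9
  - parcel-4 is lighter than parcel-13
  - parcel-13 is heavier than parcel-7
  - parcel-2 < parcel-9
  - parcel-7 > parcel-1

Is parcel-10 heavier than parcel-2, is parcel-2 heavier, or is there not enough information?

parcel-2 < parcel-9 and parcel-9 < parcel-4 give parcel-2 < parcel-4.
With parcel-4 < parcel-7: parcel-2 < parcel-9 < parcel-4 < parcel-7.
Then parcel-7 < parcel-10 extends the chain to parcel-10.
So parcel-10 is heavier.

parcel-10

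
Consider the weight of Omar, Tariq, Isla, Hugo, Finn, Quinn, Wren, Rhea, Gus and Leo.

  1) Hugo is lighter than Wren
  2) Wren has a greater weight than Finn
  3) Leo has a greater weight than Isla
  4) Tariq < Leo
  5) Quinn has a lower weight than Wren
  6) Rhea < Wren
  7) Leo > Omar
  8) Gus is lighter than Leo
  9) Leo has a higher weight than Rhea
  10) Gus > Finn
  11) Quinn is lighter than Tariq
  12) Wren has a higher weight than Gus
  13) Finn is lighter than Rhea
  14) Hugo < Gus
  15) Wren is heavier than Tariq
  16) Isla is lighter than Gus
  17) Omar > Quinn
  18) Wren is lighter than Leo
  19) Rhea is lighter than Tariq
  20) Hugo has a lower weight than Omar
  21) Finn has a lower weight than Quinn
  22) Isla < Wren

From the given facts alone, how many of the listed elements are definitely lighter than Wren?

From Wren the given relations immediately reach Finn, Rhea, Isla, Hugo, Gus, Quinn, Tariq.
Nothing else is reachable below Wren; 7 in all.

7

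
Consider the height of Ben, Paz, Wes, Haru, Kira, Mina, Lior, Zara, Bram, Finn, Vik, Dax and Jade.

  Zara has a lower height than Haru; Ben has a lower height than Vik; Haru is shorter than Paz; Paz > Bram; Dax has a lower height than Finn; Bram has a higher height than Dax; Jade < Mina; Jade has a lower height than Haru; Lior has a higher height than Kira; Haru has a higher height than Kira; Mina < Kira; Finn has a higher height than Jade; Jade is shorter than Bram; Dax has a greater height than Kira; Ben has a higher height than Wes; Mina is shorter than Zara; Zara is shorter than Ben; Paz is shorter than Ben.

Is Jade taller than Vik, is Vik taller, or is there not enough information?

Vik

Jade < Mina and Mina < Kira give Jade < Kira.
Then Kira < Haru extends the chain to Haru.
With Haru < Paz: Jade < Mina < Kira < Haru < Paz.
With Paz < Ben: Jade < Mina < Kira < Haru < Paz < Ben.
With Ben < Vik: Jade < Mina < Kira < Haru < Paz < Ben < Vik.
So Vik is taller.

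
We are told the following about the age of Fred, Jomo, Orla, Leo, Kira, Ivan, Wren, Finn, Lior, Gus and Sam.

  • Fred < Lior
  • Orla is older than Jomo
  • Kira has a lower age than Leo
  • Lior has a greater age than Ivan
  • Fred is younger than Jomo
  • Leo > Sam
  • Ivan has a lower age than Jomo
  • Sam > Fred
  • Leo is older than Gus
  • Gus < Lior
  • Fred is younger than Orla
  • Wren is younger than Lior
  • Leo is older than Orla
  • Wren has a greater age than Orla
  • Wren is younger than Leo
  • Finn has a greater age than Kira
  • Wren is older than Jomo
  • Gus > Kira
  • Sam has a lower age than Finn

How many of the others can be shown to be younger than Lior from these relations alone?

From Lior the given relations immediately reach Ivan, Fred, Wren, Gus.
From those, Kira, Jomo, Orla — 7 in total.
No other element is forced below Lior by the given relations, so the count is 7.

7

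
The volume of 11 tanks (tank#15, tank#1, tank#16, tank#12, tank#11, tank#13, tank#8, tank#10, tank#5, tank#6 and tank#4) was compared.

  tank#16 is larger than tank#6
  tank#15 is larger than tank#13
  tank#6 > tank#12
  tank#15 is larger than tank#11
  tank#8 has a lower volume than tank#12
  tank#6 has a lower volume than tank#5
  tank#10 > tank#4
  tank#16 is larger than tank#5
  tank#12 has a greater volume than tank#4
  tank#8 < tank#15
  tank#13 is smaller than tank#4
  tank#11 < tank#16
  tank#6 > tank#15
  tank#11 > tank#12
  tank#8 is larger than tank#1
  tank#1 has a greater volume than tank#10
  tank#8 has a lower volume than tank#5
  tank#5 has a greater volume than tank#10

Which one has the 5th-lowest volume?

Piecing the relations together gives one ordering: tank#13 < tank#4 < tank#10 < tank#1 < tank#8 < tank#12 < tank#11 < tank#15 < tank#6 < tank#5 < tank#16.
Counting 5 from the smallest end gives tank#8.

tank#8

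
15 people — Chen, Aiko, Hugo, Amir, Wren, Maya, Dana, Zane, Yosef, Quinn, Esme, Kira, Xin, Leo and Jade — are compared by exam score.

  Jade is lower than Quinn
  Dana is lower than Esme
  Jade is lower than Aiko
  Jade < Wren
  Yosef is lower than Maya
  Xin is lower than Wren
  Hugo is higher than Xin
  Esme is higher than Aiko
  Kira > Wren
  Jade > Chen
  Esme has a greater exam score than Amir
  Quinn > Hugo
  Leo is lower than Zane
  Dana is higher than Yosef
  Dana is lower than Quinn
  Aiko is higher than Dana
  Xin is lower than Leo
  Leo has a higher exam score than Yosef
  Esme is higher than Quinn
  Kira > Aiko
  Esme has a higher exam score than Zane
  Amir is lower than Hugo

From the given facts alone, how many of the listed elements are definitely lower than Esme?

Directly below Esme: Amir, Dana, Aiko, Quinn, Zane.
One step further: Yosef, Jade, Hugo, Leo (9 so far).
One step further: Chen, Xin (11 so far).
No other element is forced below Esme by the given relations, so the count is 11.

11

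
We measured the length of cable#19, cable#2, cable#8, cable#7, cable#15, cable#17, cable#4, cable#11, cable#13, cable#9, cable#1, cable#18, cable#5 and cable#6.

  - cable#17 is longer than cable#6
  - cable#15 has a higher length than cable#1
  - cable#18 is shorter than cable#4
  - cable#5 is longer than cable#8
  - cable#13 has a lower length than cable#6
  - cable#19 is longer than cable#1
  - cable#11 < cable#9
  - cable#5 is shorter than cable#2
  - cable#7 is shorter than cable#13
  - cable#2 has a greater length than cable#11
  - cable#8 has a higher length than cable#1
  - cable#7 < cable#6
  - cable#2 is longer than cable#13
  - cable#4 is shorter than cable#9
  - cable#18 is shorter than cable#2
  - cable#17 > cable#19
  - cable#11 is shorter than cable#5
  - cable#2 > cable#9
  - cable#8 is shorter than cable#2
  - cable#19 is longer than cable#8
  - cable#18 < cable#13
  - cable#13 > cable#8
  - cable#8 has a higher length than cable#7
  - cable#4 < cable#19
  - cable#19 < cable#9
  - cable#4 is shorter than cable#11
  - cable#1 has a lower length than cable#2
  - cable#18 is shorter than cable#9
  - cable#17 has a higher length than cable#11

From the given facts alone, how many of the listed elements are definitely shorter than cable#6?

Directly below cable#6: cable#7, cable#13.
One step further: cable#18, cable#8 (4 so far).
One step further: cable#1 (5 so far).
Nothing else is reachable below cable#6; 5 in all.

5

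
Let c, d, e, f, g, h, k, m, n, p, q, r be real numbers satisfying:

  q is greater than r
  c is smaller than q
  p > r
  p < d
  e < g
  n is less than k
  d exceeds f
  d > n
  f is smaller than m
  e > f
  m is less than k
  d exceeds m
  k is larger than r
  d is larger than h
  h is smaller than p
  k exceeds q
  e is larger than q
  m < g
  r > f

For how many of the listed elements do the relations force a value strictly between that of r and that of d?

1

Chaining upward from r reaches: q, p, e, k, g.
Chaining downward from d reaches: f, h, m, n, p.
Strictly between r and d are those in both lists: p — 1 element.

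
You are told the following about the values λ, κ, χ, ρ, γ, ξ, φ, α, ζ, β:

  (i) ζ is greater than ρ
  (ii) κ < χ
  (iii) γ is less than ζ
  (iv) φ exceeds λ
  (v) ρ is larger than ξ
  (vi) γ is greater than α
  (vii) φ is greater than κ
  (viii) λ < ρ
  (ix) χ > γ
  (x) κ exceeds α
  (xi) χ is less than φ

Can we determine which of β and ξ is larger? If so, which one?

undetermined

Following every chain through ξ: above ξ we get ρ, ζ.
β is not reached, and no chain runs the other way from β to ξ.
So the given relations leave the order of ξ and β undetermined.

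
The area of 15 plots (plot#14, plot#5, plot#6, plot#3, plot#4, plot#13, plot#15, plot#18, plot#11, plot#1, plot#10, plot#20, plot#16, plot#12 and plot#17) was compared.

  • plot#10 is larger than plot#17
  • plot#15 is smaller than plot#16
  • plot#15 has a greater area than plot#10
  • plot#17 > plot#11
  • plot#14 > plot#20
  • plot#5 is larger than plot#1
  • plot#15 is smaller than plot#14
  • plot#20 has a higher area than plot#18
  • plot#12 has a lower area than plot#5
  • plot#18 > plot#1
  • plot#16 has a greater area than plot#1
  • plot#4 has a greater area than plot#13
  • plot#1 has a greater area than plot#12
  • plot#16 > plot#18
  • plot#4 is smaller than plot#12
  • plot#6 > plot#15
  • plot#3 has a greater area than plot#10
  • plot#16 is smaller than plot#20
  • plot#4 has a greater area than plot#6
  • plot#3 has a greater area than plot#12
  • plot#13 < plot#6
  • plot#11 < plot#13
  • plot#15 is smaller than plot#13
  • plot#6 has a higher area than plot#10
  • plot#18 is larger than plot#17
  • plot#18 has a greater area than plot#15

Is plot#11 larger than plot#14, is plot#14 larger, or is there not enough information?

Following the relations from plot#11: plot#11 < plot#17 < plot#10 < plot#15 < plot#13 < plot#6 < plot#4 < plot#12 < plot#1 < plot#18 < plot#16 < plot#20 < plot#14.
So plot#14 is larger.

plot#14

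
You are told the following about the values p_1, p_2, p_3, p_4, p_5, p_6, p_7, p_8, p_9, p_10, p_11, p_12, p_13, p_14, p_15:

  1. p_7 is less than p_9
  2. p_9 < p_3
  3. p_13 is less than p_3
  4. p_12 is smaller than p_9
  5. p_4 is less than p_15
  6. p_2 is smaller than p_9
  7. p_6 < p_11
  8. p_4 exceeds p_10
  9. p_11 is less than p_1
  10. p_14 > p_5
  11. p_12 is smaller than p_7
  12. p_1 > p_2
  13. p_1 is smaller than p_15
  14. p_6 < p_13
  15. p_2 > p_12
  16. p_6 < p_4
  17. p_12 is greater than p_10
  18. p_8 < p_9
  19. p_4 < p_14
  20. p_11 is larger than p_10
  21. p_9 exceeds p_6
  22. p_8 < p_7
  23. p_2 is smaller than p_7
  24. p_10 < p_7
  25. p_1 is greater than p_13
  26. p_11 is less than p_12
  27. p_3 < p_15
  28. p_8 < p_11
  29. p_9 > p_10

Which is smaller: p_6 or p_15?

The relevant relations are p_6 < p_11; p_11 < p_12; p_12 < p_2; p_2 < p_7; p_7 < p_9; p_9 < p_3; p_3 < p_15.
Chaining these gives p_6 < p_11 < p_12 < p_2 < p_7 < p_9 < p_3 < p_15.
So p_6 < p_15; p_6 is the smaller of the two.

p_6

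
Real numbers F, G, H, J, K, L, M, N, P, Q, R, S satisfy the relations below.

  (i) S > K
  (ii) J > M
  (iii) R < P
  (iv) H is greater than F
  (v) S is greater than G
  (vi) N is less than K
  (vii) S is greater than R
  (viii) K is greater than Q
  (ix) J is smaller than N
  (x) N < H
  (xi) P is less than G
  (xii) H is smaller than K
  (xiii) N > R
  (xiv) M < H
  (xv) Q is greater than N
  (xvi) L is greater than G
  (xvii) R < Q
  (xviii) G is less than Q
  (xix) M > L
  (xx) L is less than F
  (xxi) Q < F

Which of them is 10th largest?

Chaining the given pairs: R < P < G < L < M < J < N < Q < F < H < K < S.
Counting 10 from the largest end gives G.

G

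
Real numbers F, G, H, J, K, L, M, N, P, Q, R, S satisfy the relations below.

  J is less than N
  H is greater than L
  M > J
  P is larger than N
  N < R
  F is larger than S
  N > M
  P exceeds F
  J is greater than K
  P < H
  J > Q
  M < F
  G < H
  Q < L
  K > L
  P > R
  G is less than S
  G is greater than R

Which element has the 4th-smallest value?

J

Chaining the given pairs: Q < L < K < J < M < N < R < G < S < F < P < H.
The 4th smallest is J.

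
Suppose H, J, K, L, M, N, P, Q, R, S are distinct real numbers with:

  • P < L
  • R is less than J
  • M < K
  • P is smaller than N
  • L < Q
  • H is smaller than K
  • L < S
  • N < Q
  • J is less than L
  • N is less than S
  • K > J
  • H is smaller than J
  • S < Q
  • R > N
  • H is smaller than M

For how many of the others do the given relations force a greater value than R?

5

From R the given relations immediately reach J.
From those, L, K — 3 in total.
From those, S, Q — 5 in total.
Nothing else is reachable above R; 5 in all.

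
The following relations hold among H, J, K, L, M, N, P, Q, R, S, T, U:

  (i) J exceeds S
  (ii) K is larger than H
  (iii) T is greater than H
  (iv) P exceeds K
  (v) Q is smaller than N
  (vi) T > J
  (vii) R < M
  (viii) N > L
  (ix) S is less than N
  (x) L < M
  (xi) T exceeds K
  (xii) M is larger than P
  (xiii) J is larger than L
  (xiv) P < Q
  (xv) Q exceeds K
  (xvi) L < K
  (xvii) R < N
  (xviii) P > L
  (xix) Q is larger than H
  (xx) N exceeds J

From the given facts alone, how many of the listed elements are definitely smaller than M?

From M the given relations immediately reach L, P, R.
From those, K — 4 in total.
From those, H — 5 in total.
No other element is forced below M by the given relations, so the count is 5.

5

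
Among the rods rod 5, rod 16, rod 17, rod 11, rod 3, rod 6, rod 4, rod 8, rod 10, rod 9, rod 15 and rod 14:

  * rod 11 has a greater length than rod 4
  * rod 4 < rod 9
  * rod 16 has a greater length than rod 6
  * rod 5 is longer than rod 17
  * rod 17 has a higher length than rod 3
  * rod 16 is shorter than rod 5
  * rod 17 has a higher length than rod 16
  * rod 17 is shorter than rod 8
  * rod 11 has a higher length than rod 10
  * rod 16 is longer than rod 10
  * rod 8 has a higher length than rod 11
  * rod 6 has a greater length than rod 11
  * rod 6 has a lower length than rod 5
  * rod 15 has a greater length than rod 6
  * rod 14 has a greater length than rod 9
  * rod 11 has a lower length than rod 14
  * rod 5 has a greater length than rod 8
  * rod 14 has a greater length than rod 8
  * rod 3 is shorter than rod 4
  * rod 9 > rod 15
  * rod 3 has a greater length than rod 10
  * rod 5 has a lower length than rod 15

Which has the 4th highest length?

The consecutive relations fix a unique order: rod 10 < rod 3 < rod 4 < rod 11 < rod 6 < rod 16 < rod 17 < rod 8 < rod 5 < rod 15 < rod 9 < rod 14.
The 4th largest is rod 5.

rod 5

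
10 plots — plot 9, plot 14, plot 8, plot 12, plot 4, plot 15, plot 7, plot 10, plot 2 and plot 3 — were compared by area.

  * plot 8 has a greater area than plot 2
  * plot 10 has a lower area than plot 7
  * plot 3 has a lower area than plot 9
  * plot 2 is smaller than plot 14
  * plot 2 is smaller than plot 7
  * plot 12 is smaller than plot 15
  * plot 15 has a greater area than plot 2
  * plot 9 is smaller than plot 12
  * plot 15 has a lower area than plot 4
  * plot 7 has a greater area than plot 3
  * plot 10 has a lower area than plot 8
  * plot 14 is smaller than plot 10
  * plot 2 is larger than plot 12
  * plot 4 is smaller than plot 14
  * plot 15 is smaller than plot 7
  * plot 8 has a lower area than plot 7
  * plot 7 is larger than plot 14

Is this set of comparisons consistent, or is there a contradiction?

The single ordering plot 3 < plot 9 < plot 12 < plot 2 < plot 15 < plot 4 < plot 14 < plot 10 < plot 8 < plot 7 satisfies every listed relation, so no contradiction arises.

consistent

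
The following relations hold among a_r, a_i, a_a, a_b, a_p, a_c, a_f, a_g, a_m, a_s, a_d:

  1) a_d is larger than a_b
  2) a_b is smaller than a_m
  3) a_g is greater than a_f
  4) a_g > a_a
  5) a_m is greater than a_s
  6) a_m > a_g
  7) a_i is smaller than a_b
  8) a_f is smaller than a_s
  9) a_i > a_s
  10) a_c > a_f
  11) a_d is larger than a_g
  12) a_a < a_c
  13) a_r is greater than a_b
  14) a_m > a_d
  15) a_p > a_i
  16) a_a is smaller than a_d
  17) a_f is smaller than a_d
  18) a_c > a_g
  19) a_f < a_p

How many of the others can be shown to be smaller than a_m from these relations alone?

From a_m the given relations immediately reach a_s, a_b, a_g, a_d.
From those, a_f, a_i, a_a — 7 in total.
No other element is forced below a_m by the given relations, so the count is 7.

7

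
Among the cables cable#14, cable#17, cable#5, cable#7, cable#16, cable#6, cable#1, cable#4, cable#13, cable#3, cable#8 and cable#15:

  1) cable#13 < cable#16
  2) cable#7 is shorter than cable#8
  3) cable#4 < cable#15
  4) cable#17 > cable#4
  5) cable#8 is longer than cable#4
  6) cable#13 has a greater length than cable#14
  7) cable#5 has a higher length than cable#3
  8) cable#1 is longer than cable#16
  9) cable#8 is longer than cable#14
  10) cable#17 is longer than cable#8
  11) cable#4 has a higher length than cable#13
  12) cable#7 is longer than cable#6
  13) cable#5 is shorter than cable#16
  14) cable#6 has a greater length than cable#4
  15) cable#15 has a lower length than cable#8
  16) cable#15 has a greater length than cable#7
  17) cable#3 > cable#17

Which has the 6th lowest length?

cable#15

Piecing the relations together gives one ordering: cable#14 < cable#13 < cable#4 < cable#6 < cable#7 < cable#15 < cable#8 < cable#17 < cable#3 < cable#5 < cable#16 < cable#1.
Counting 6 from the smallest end gives cable#15.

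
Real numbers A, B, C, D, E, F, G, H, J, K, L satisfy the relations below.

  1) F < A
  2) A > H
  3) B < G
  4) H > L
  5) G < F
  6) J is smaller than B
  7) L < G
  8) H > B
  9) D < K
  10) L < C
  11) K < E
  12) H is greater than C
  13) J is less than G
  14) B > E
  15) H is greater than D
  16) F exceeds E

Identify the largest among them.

Chaining downward from A: directly below it, F, H; then L, D, E, B, C, G; then J, K.
That covers every other element, and nothing is given above A, so A is the largest.

A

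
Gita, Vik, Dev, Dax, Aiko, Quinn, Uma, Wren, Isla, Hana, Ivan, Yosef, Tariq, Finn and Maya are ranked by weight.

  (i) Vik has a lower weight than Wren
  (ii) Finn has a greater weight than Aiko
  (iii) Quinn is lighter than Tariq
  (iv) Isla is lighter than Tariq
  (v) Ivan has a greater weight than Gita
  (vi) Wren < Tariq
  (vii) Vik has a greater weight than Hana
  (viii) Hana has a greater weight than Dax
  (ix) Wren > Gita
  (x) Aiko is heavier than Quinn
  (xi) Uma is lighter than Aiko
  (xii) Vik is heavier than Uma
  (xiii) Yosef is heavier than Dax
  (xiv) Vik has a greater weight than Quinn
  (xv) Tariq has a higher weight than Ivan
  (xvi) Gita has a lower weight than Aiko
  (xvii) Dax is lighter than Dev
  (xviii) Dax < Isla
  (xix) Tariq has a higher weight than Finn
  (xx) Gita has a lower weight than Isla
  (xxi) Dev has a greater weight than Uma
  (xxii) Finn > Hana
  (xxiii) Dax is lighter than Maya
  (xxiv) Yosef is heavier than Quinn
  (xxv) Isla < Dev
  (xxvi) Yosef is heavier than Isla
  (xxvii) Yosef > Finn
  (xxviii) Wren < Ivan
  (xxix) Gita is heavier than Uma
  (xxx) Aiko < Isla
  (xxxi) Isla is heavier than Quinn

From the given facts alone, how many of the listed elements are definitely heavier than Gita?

The elements the relations force above Gita are Aiko, Finn, Isla, Wren, Yosef, Ivan, Tariq, Dev — no chain reaches any other.
That is 8.

8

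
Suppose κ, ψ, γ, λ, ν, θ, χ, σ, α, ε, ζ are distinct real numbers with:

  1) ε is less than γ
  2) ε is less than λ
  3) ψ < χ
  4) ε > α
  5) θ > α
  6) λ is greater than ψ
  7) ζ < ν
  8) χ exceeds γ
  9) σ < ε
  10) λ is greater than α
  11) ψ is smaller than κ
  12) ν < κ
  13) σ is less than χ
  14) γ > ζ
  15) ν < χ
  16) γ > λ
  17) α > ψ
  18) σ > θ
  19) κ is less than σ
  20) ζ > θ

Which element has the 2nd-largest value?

Piecing the relations together gives one ordering: ψ < α < θ < ζ < ν < κ < σ < ε < λ < γ < χ.
The 2nd largest is γ.

γ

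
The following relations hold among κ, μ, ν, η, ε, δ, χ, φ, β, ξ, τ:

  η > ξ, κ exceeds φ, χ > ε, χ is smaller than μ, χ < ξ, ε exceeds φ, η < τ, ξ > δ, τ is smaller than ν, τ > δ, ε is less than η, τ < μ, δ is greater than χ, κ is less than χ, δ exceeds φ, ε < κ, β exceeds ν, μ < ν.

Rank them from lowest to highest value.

Nothing is placed below φ, so it is least; from there φ < ε; ε < κ; κ < χ; χ < δ; δ < ξ; ξ < η; η < τ; τ < μ; μ < ν; ν < β, each given directly.

φ < ε < κ < χ < δ < ξ < η < τ < μ < ν < β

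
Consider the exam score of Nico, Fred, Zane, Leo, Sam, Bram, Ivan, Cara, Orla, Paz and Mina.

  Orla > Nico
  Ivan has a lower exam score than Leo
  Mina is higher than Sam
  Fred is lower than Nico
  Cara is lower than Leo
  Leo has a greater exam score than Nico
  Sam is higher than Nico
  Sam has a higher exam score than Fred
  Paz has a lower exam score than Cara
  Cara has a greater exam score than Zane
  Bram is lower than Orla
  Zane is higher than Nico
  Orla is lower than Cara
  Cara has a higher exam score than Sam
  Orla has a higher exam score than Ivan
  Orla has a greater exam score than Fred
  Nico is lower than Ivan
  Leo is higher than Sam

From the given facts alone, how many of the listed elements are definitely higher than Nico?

The elements the relations force above Nico are Sam, Zane, Ivan, Mina, Orla, Cara, Leo — no chain reaches any other.
That is 7.

7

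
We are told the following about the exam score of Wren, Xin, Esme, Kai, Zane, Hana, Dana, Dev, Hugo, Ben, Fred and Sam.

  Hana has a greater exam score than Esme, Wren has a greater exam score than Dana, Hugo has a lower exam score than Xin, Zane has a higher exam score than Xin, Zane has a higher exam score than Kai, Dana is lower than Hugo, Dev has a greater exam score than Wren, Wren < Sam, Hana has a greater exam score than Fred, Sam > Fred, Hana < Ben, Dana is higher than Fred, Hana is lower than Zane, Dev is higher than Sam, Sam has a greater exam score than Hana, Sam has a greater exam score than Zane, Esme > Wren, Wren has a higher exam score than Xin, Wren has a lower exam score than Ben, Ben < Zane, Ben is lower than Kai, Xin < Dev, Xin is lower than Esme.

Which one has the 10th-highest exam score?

The consecutive relations fix a unique order: Fred < Dana < Hugo < Xin < Wren < Esme < Hana < Ben < Kai < Zane < Sam < Dev.
The 10th largest is Hugo.

Hugo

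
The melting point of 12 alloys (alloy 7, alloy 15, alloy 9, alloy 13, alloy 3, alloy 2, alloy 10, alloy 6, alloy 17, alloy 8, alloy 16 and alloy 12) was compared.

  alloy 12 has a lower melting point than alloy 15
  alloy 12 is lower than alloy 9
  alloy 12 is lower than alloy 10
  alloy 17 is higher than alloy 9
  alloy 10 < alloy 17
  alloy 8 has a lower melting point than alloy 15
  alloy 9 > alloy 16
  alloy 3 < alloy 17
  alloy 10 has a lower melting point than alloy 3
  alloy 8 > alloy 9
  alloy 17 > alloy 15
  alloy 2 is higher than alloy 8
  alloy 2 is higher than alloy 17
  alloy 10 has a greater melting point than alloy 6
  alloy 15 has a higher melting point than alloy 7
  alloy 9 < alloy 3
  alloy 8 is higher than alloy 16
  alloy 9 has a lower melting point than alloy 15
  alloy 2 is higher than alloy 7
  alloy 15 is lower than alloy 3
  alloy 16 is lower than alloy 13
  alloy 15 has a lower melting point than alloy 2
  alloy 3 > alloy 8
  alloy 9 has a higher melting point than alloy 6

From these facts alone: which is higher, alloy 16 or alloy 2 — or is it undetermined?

The relevant relations are alloy 16 < alloy 9; alloy 9 < alloy 8; alloy 8 < alloy 15; alloy 15 < alloy 3; alloy 3 < alloy 17; alloy 17 < alloy 2.
Chaining these gives alloy 16 < alloy 9 < alloy 8 < alloy 15 < alloy 3 < alloy 17 < alloy 2.
So alloy 2 is higher.

alloy 2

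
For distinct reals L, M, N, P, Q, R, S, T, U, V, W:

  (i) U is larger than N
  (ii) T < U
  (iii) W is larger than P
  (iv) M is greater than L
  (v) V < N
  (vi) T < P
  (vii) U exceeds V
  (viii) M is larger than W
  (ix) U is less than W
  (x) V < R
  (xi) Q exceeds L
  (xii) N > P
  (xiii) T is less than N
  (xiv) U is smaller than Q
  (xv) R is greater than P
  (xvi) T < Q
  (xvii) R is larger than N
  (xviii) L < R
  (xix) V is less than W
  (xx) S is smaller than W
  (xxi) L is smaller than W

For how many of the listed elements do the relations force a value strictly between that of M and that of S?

Chaining upward from S reaches: W.
Chaining downward from M reaches: V, T, P, N, L, U, W.
Strictly between S and M are those in both lists: W — 1 element.

1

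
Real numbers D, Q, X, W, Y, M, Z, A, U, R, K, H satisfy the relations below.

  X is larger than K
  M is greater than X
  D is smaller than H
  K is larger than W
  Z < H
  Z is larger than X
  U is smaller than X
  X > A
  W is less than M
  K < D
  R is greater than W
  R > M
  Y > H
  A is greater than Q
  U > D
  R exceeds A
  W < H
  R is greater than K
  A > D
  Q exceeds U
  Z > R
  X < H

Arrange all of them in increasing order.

Each adjacent pair is fixed by a given relation: W < K; K < D; D < U; U < Q; Q < A; A < X; X < M; M < R; R < Z; Z < H; H < Y. Chaining them end to end gives the full order.

W < K < D < U < Q < A < X < M < R < Z < H < Y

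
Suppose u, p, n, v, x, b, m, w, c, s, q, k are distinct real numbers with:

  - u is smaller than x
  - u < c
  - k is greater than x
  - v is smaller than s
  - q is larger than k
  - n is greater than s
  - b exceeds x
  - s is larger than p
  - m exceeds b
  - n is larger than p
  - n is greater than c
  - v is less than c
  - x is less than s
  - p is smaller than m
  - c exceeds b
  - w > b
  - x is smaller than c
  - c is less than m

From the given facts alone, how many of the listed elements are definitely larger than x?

8

The elements the relations force above x are k, b, c, q, w, m, s, n — no chain reaches any other.
That is 8.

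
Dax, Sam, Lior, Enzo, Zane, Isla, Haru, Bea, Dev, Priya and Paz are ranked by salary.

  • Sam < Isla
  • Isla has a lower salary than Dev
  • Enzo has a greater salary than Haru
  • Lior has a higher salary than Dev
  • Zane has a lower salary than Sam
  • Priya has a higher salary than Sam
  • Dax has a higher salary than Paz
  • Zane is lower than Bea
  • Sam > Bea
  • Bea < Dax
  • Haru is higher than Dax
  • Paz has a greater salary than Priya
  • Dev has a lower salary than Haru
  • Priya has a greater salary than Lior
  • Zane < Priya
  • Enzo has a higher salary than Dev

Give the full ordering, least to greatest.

Each adjacent pair is fixed by a given relation: Zane < Bea; Bea < Sam; Sam < Isla; Isla < Dev; Dev < Lior; Lior < Priya; Priya < Paz; Paz < Dax; Dax < Haru; Haru < Enzo. Chaining them end to end gives the full order.

Zane < Bea < Sam < Isla < Dev < Lior < Priya < Paz < Dax < Haru < Enzo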